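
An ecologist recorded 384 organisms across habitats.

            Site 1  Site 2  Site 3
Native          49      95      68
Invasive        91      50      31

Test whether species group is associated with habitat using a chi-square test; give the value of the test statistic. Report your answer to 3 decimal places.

36.625

Row totals: 212, 172. Column totals: 140, 145, 99. Grand total N = 384.
Expected counts (row total × column total / N):
  Native, Site 1: 212×140/384 = 77.2917
  Native, Site 2: 212×145/384 = 80.0521
  Native, Site 3: 212×99/384 = 54.6562
  Invasive, Site 1: 172×140/384 = 62.7083
  Invasive, Site 2: 172×145/384 = 64.9479
  Invasive, Site 3: 172×99/384 = 44.3438
Contributions (O − E)²/E:
  (49 − 77.2917)²/77.2917 = 10.3558
  (95 − 80.0521)²/80.0521 = 2.7912
  (68 − 54.6562)²/54.6562 = 3.2578
  (91 − 62.7083)²/62.7083 = 12.7642
  (50 − 64.9479)²/64.9479 = 3.4403
  (31 − 44.3438)²/44.3438 = 4.0154
χ² = 10.3558 + 2.7912 + 3.2578 + 12.7642 + 3.4403 + 4.0154 = 36.625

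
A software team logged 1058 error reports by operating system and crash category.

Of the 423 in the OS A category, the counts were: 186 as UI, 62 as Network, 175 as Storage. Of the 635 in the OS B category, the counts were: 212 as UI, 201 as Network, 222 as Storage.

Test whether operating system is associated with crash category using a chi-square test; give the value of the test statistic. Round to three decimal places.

Row totals: 423, 635. Column totals: 398, 263, 397. Grand total N = 1058.
Expected counts (row total × column total / N):
  OS A, UI: 423×398/1058 = 159.1248
  OS A, Network: 423×263/1058 = 105.1503
  OS A, Storage: 423×397/1058 = 158.7250
  OS B, UI: 635×398/1058 = 238.8752
  OS B, Network: 635×263/1058 = 157.8497
  OS B, Storage: 635×397/1058 = 238.2750
Contributions (O − E)²/E:
  (186 − 159.1248)²/159.1248 = 4.5391
  (62 − 105.1503)²/105.1503 = 17.7075
  (175 − 158.7250)²/158.7250 = 1.6688
  (212 − 238.8752)²/238.8752 = 3.0237
  (201 − 157.8497)²/157.8497 = 11.7957
  (222 − 238.2750)²/238.2750 = 1.1116
χ² = 4.5391 + 17.7075 + 1.6688 + 3.0237 + 11.7957 + 1.1116 = 39.846

39.846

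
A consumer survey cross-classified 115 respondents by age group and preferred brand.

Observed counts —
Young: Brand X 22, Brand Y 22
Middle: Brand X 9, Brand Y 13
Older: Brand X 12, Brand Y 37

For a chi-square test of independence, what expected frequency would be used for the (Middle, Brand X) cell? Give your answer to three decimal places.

Row total (Middle) = 22; column total (Brand X) = 43; grand total N = 115.
Expected count = (row total × column total) / N = 22 × 43 / 115 = 8.226.

8.226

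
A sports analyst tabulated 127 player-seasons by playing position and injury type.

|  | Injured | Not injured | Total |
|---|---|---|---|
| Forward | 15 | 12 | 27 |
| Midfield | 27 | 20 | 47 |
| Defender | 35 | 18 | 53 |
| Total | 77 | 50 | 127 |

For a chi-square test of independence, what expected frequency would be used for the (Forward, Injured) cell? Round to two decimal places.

16.37

Row total (Forward) = 27; column total (Injured) = 77; grand total N = 127.
Expected count = (row total × column total) / N = 27 × 77 / 127 = 16.37.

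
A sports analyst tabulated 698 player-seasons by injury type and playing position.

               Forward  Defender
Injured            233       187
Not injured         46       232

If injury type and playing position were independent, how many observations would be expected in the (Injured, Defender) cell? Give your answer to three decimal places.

Row total (Injured) = 420; column total (Defender) = 419; grand total N = 698.
Expected count = (row total × column total) / N = 420 × 419 / 698 = 252.120.

252.120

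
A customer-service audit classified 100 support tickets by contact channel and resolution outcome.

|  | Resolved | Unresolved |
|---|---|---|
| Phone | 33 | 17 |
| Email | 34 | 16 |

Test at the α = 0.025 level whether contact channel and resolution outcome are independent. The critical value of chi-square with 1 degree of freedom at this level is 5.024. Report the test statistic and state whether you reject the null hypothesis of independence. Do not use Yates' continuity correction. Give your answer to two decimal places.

Row totals: 50, 50. Column totals: 67, 33. Grand total N = 100.
Expected counts (row total × column total / N):
  Phone, Resolved: 50×67/100 = 33.500
  Phone, Unresolved: 50×33/100 = 16.500
  Email, Resolved: 50×67/100 = 33.500
  Email, Unresolved: 50×33/100 = 16.500
Contributions (O − E)²/E:
  (33 − 33.500)²/33.500 = 0.0075
  (17 − 16.500)²/16.500 = 0.0152
  (34 − 33.500)²/33.500 = 0.0075
  (16 − 16.500)²/16.500 = 0.0152
χ² = 0.0075 + 0.0152 + 0.0075 + 0.0152 = 0.05
df = (2−1)(2−1) = 1. Since 0.05 < 5.024, fail to reject the null hypothesis of independence at α = 0.025.

0.05; fail to reject H₀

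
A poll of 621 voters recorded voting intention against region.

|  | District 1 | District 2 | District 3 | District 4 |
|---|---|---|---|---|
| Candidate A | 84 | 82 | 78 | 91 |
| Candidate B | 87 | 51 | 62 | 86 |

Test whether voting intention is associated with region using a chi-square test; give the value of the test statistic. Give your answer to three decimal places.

5.415

Row totals: 335, 286. Column totals: 171, 133, 140, 177. Grand total N = 621.
Expected counts (row total × column total / N):
  Candidate A, District 1: 335×171/621 = 92.2464
  Candidate A, District 2: 335×133/621 = 71.7472
  Candidate A, District 3: 335×140/621 = 75.5233
  Candidate A, District 4: 335×177/621 = 95.4831
  Candidate B, District 1: 286×171/621 = 78.7536
  Candidate B, District 2: 286×133/621 = 61.2528
  Candidate B, District 3: 286×140/621 = 64.4767
  Candidate B, District 4: 286×177/621 = 81.5169
Contributions (O − E)²/E:
  (84 − 92.2464)²/92.2464 = 0.7372
  (82 − 71.7472)²/71.7472 = 1.4651
  (78 − 75.5233)²/75.5233 = 0.0812
  (91 − 95.4831)²/95.4831 = 0.2105
  (87 − 78.7536)²/78.7536 = 0.8635
  (51 − 61.2528)²/61.2528 = 1.7162
  (62 − 64.4767)²/64.4767 = 0.0951
  (86 − 81.5169)²/81.5169 = 0.2466
χ² = 0.7372 + 1.4651 + 0.0812 + 0.2105 + 0.8635 + 1.7162 + 0.0951 + 0.2466 = 5.415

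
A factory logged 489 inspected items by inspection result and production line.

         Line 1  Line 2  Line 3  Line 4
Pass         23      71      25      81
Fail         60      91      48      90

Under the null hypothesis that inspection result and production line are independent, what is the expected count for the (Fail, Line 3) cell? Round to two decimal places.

43.14

Row total (Fail) = 289; column total (Line 3) = 73; grand total N = 489.
Expected count = (row total × column total) / N = 289 × 73 / 489 = 43.14.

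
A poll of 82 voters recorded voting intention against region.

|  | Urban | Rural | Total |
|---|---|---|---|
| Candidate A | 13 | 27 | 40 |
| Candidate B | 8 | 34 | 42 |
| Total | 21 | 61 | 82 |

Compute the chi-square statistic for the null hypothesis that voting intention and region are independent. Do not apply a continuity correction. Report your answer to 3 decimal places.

1.946

Grand total N = 82.
Expected counts (row total × column total / N):
  Candidate A, Urban: 40×21/82 = 10.2439
  Candidate A, Rural: 40×61/82 = 29.7561
  Candidate B, Urban: 42×21/82 = 10.7561
  Candidate B, Rural: 42×61/82 = 31.2439
Contributions (O − E)²/E:
  (13 − 10.2439)²/10.2439 = 0.7415
  (27 − 29.7561)²/29.7561 = 0.2553
  (8 − 10.7561)²/10.7561 = 0.7062
  (34 − 31.2439)²/31.2439 = 0.2431
χ² = 0.7415 + 0.2553 + 0.7062 + 0.2431 = 1.946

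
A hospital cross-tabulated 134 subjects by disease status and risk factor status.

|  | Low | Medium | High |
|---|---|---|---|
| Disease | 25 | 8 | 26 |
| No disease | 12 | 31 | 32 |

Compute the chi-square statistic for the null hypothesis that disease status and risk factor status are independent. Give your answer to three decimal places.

17.086

Row totals: 59, 75. Column totals: 37, 39, 58. Grand total N = 134.
Expected counts (row total × column total / N):
  Disease, Low: 59×37/134 = 16.2910
  Disease, Medium: 59×39/134 = 17.1716
  Disease, High: 59×58/134 = 25.5373
  No disease, Low: 75×37/134 = 20.7090
  No disease, Medium: 75×39/134 = 21.8284
  No disease, High: 75×58/134 = 32.4627
Contributions (O − E)²/E:
  (25 − 16.2910)²/16.2910 = 4.6557
  (8 − 17.1716)²/17.1716 = 4.8987
  (26 − 25.5373)²/25.5373 = 0.0084
  (12 − 20.7090)²/20.7090 = 3.6625
  (31 − 21.8284)²/21.8284 = 3.8536
  (32 − 32.4627)²/32.4627 = 0.0066
χ² = 4.6557 + 4.8987 + 0.0084 + 3.6625 + 3.8536 + 0.0066 = 17.086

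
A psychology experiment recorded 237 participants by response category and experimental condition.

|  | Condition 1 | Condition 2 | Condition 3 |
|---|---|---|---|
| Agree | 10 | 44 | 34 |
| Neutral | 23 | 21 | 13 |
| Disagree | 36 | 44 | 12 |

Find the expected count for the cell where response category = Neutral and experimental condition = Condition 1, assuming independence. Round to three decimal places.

16.595

Row total (Neutral) = 57; column total (Condition 1) = 69; grand total N = 237.
Expected count = (row total × column total) / N = 57 × 69 / 237 = 16.595.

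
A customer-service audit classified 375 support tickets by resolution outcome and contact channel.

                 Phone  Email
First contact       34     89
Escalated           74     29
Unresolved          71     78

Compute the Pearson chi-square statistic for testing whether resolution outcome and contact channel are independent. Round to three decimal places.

Row totals: 123, 103, 149. Column totals: 179, 196. Grand total N = 375.
Expected counts (row total × column total / N):
  First contact, Phone: 123×179/375 = 58.7120
  First contact, Email: 123×196/375 = 64.2880
  Escalated, Phone: 103×179/375 = 49.1653
  Escalated, Email: 103×196/375 = 53.8347
  Unresolved, Phone: 149×179/375 = 71.1227
  Unresolved, Email: 149×196/375 = 77.8773
Contributions (O − E)²/E:
  (34 − 58.7120)²/58.7120 = 10.4013
  (89 − 64.2880)²/64.2880 = 9.4992
  (74 − 49.1653)²/49.1653 = 12.5447
  (29 − 53.8347)²/53.8347 = 11.4566
  (71 − 71.1227)²/71.1227 = 0.0002
  (78 − 77.8773)²/77.8773 = 0.0002
χ² = 10.4013 + 9.4992 + 12.5447 + 11.4566 + 0.0002 + 0.0002 = 43.902

43.902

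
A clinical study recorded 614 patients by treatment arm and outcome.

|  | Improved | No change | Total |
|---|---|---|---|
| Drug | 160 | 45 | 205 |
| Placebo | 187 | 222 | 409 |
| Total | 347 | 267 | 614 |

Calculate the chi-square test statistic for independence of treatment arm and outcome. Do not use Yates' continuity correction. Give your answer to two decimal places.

Grand total N = 614.
Expected counts (row total × column total / N):
  Drug, Improved: 205×347/614 = 115.855
  Drug, No change: 205×267/614 = 89.145
  Placebo, Improved: 409×347/614 = 231.145
  Placebo, No change: 409×267/614 = 177.855
Contributions (O − E)²/E:
  (160 − 115.855)²/115.855 = 16.8209
  (45 − 89.145)²/89.145 = 21.8608
  (187 − 231.145)²/231.145 = 8.4310
  (222 − 177.855)²/177.855 = 10.9571
χ² = 16.8209 + 21.8608 + 8.4310 + 10.9571 = 58.07

58.07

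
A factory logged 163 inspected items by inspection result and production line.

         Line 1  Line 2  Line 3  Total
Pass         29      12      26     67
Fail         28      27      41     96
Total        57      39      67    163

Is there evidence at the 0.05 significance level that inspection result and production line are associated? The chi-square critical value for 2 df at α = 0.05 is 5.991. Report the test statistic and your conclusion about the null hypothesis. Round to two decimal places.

Grand total N = 163.
Expected counts (row total × column total / N):
  Pass, Line 1: 67×57/163 = 23.429
  Pass, Line 2: 67×39/163 = 16.031
  Pass, Line 3: 67×67/163 = 27.540
  Fail, Line 1: 96×57/163 = 33.571
  Fail, Line 2: 96×39/163 = 22.969
  Fail, Line 3: 96×67/163 = 39.460
Contributions (O − E)²/E:
  (29 − 23.429)²/23.429 = 1.3247
  (12 − 16.031)²/16.031 = 1.0136
  (26 − 27.540)²/27.540 = 0.0861
  (28 − 33.571)²/33.571 = 0.9245
  (27 − 22.969)²/22.969 = 0.7074
  (41 − 39.460)²/39.460 = 0.0601
χ² = 1.3247 + 1.0136 + 0.0861 + 0.9245 + 0.7074 + 0.0601 = 4.12
df = (2−1)(3−1) = 2. Since 4.12 < 5.991, fail to reject the null hypothesis of independence at α = 0.05.

4.12; fail to reject H₀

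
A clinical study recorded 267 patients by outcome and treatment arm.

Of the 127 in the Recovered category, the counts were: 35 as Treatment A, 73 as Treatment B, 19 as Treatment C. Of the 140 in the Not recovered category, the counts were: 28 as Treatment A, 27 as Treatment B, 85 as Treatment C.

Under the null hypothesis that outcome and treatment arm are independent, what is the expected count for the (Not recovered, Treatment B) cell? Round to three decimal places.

Row total (Not recovered) = 140; column total (Treatment B) = 100; grand total N = 267.
Expected count = (row total × column total) / N = 140 × 100 / 267 = 52.434.

52.434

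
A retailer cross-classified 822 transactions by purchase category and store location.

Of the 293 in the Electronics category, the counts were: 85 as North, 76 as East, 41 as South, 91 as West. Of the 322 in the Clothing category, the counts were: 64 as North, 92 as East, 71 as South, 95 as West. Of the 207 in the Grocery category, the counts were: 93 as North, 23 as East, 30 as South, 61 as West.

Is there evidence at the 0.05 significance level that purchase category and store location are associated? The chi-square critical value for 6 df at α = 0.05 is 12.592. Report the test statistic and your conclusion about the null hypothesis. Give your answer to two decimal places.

Row totals: 293, 322, 207. Column totals: 242, 191, 142, 247. Grand total N = 822.
Expected counts (row total × column total / N):
  Electronics, North: 293×242/822 = 86.260
  Electronics, East: 293×191/822 = 68.082
  Electronics, South: 293×142/822 = 50.616
  Electronics, West: 293×247/822 = 88.043
  Clothing, North: 322×242/822 = 94.798
  Clothing, East: 322×191/822 = 74.820
  Clothing, South: 322×142/822 = 55.625
  Clothing, West: 322×247/822 = 96.757
  Grocery, North: 207×242/822 = 60.942
  Grocery, East: 207×191/822 = 48.099
  Grocery, South: 207×142/822 = 35.759
  Grocery, West: 207×247/822 = 62.201
Contributions (O − E)²/E:
  (85 − 86.260)²/86.260 = 0.0184
  (76 − 68.082)²/68.082 = 0.9209
  (41 − 50.616)²/50.616 = 1.8268
  (91 − 88.043)²/88.043 = 0.0993
  (64 − 94.798)²/94.798 = 10.0057
  (92 − 74.820)²/74.820 = 3.9448
  (71 − 55.625)²/55.625 = 4.2497
  (95 − 96.757)²/96.757 = 0.0319
  (93 − 60.942)²/60.942 = 16.8638
  (23 − 48.099)²/48.099 = 13.0971
  (30 − 35.759)²/35.759 = 0.9275
  (61 − 62.201)²/62.201 = 0.0232
χ² = 0.0184 + 0.9209 + 1.8268 + 0.0993 + 10.0057 + 3.9448 + 4.2497 + 0.0319 + 16.8638 + 13.0971 + 0.9275 + 0.0232 = 52.01
df = (3−1)(4−1) = 6. Since 52.01 > 12.592, reject the null hypothesis of independence at α = 0.05.

52.01; reject H₀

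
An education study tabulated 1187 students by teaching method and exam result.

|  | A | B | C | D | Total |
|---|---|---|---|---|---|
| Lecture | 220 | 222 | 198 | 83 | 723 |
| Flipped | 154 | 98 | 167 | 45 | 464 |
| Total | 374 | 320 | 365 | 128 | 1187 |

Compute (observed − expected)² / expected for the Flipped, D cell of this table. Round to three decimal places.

Row total (Flipped) = 464; column total (D) = 128; N = 1187.
Expected count E = 464 × 128 / 1187 = 50.0354.
Contribution = (O − E)²/E = (45 − 50.0354)² / 50.0354 = 0.507.

0.507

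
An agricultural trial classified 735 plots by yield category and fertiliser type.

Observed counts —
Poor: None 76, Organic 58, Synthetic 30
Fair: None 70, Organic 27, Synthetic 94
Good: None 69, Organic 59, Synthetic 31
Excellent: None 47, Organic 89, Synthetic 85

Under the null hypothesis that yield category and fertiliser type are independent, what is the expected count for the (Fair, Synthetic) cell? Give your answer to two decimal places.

62.37

Row total (Fair) = 191; column total (Synthetic) = 240; grand total N = 735.
Expected count = (row total × column total) / N = 191 × 240 / 735 = 62.37.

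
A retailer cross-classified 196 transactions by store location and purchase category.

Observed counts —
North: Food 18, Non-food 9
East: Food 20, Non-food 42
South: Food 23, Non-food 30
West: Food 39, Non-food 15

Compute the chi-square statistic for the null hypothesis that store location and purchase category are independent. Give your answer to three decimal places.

22.325

Row totals: 27, 62, 53, 54. Column totals: 100, 96. Grand total N = 196.
Expected counts (row total × column total / N):
  North, Food: 27×100/196 = 13.7755
  North, Non-food: 27×96/196 = 13.2245
  East, Food: 62×100/196 = 31.6327
  East, Non-food: 62×96/196 = 30.3673
  South, Food: 53×100/196 = 27.0408
  South, Non-food: 53×96/196 = 25.9592
  West, Food: 54×100/196 = 27.5510
  West, Non-food: 54×96/196 = 26.4490
Contributions (O − E)²/E:
  (18 − 13.7755)²/13.7755 = 1.2955
  (9 − 13.2245)²/13.2245 = 1.3495
  (20 − 31.6327)²/31.6327 = 4.2778
  (42 − 30.3673)²/30.3673 = 4.4561
  (23 − 27.0408)²/27.0408 = 0.6038
  (30 − 25.9592)²/25.9592 = 0.6290
  (39 − 27.5510)²/27.5510 = 4.7577
  (15 − 26.4490)²/26.4490 = 4.9559
χ² = 1.2955 + 1.3495 + 4.2778 + 4.4561 + 0.6038 + 0.6290 + 4.7577 + 4.9559 = 22.325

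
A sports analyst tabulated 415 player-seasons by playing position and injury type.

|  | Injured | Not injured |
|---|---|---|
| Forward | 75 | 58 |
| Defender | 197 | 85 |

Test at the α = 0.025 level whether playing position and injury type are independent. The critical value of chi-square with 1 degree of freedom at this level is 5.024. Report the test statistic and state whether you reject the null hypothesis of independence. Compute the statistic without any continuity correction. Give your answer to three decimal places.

Row totals: 133, 282. Column totals: 272, 143. Grand total N = 415.
Expected counts (row total × column total / N):
  Forward, Injured: 133×272/415 = 87.1711
  Forward, Not injured: 133×143/415 = 45.8289
  Defender, Injured: 282×272/415 = 184.8289
  Defender, Not injured: 282×143/415 = 97.1711
Contributions (O − E)²/E:
  (75 − 87.1711)²/87.1711 = 1.6994
  (58 − 45.8289)²/45.8289 = 3.2324
  (197 − 184.8289)²/184.8289 = 0.8015
  (85 − 97.1711)²/97.1711 = 1.5245
χ² = 1.6994 + 3.2324 + 0.8015 + 1.5245 = 7.258
df = (2−1)(2−1) = 1. Since 7.258 > 5.024, reject the null hypothesis of independence at α = 0.025.

7.258; reject H₀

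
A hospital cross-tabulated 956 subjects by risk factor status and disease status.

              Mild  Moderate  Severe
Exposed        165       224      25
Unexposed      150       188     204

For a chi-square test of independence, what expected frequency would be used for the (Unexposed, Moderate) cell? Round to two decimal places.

233.58

Row total (Unexposed) = 542; column total (Moderate) = 412; grand total N = 956.
Expected count = (row total × column total) / N = 542 × 412 / 956 = 233.58.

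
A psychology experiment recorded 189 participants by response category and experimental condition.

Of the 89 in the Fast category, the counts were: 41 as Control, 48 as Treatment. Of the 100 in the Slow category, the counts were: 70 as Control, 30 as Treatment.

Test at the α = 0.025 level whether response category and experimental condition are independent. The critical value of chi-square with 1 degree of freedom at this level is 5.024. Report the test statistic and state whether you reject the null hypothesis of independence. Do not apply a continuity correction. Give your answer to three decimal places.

Row totals: 89, 100. Column totals: 111, 78. Grand total N = 189.
Expected counts (row total × column total / N):
  Fast, Control: 89×111/189 = 52.2698
  Fast, Treatment: 89×78/189 = 36.7302
  Slow, Control: 100×111/189 = 58.7302
  Slow, Treatment: 100×78/189 = 41.2698
Contributions (O − E)²/E:
  (41 − 52.2698)²/52.2698 = 2.4299
  (48 − 36.7302)²/36.7302 = 3.4579
  (70 − 58.7302)²/58.7302 = 2.1626
  (30 − 41.2698)²/41.2698 = 3.0775
χ² = 2.4299 + 3.4579 + 2.1626 + 3.0775 = 11.128
df = (2−1)(2−1) = 1. Since 11.128 > 5.024, reject the null hypothesis of independence at α = 0.025.

11.128; reject H₀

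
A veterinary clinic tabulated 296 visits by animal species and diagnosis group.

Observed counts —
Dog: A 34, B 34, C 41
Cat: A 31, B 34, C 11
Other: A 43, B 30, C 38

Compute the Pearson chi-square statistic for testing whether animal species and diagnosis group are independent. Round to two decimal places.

14.58

Row totals: 109, 76, 111. Column totals: 108, 98, 90. Grand total N = 296.
Expected counts (row total × column total / N):
  Dog, A: 109×108/296 = 39.770
  Dog, B: 109×98/296 = 36.088
  Dog, C: 109×90/296 = 33.142
  Cat, A: 76×108/296 = 27.730
  Cat, B: 76×98/296 = 25.162
  Cat, C: 76×90/296 = 23.108
  Other, A: 111×108/296 = 40.500
  Other, B: 111×98/296 = 36.750
  Other, C: 111×90/296 = 33.750
Contributions (O − E)²/E:
  (34 − 39.770)²/39.770 = 0.8371
  (34 − 36.088)²/36.088 = 0.1208
  (41 − 33.142)²/33.142 = 1.8631
  (31 − 27.730)²/27.730 = 0.3856
  (34 − 25.162)²/25.162 = 3.1043
  (11 − 23.108)²/23.108 = 6.3443
  (43 − 40.500)²/40.500 = 0.1543
  (30 − 36.750)²/36.750 = 1.2398
  (38 − 33.750)²/33.750 = 0.5352
χ² = 0.8371 + 0.1208 + 1.8631 + 0.3856 + 3.1043 + 6.3443 + 0.1543 + 1.2398 + 0.5352 = 14.58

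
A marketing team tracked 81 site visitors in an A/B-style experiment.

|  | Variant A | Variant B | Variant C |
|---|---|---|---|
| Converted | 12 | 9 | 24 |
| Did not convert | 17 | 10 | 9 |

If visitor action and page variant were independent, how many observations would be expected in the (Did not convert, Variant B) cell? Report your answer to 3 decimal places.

8.444

Row total (Did not convert) = 36; column total (Variant B) = 19; grand total N = 81.
Expected count = (row total × column total) / N = 36 × 19 / 81 = 8.444.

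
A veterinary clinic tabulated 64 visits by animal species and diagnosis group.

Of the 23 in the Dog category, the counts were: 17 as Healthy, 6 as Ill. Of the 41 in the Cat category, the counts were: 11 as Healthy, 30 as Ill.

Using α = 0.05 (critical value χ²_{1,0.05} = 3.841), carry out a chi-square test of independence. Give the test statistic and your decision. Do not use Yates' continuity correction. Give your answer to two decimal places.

Row totals: 23, 41. Column totals: 28, 36. Grand total N = 64.
Expected counts (row total × column total / N):
  Dog, Healthy: 23×28/64 = 10.0625
  Dog, Ill: 23×36/64 = 12.9375
  Cat, Healthy: 41×28/64 = 17.9375
  Cat, Ill: 41×36/64 = 23.0625
Contributions (O − E)²/E:
  (17 − 10.0625)²/10.0625 = 4.7830
  (6 − 12.9375)²/12.9375 = 3.7201
  (11 − 17.9375)²/17.9375 = 2.6831
  (30 − 23.0625)²/23.0625 = 2.0869
χ² = 4.7830 + 3.7201 + 2.6831 + 2.0869 = 13.27
df = (2−1)(2−1) = 1. Since 13.27 > 3.841, reject the null hypothesis of independence at α = 0.05.

13.27; reject H₀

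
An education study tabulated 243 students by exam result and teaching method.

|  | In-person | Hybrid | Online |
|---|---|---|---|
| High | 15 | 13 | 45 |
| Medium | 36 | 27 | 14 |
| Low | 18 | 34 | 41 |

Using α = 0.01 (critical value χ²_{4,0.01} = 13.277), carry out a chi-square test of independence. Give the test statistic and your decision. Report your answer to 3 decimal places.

Row totals: 73, 77, 93. Column totals: 69, 74, 100. Grand total N = 243.
Expected counts (row total × column total / N):
  High, In-person: 73×69/243 = 20.7284
  High, Hybrid: 73×74/243 = 22.2305
  High, Online: 73×100/243 = 30.0412
  Medium, In-person: 77×69/243 = 21.8642
  Medium, Hybrid: 77×74/243 = 23.4486
  Medium, Online: 77×100/243 = 31.6872
  Low, In-person: 93×69/243 = 26.4074
  Low, Hybrid: 93×74/243 = 28.3210
  Low, Online: 93×100/243 = 38.2716
Contributions (O − E)²/E:
  (15 − 20.7284)²/20.7284 = 1.5831
  (13 − 22.2305)²/22.2305 = 3.8327
  (45 − 30.0412)²/30.0412 = 7.4486
  (36 − 21.8642)²/21.8642 = 9.1392
  (27 − 23.4486)²/23.4486 = 0.5379
  (14 − 31.6872)²/31.6872 = 9.8727
  (18 − 26.4074)²/26.4074 = 2.6767
  (34 − 28.3210)²/28.3210 = 1.1388
  (41 − 38.2716)²/38.2716 = 0.1945
χ² = 1.5831 + 3.8327 + 7.4486 + 9.1392 + 0.5379 + 9.8727 + 2.6767 + 1.1388 + 0.1945 = 36.424
df = (3−1)(3−1) = 4. Since 36.424 > 13.277, reject the null hypothesis of independence at α = 0.01.

36.424; reject H₀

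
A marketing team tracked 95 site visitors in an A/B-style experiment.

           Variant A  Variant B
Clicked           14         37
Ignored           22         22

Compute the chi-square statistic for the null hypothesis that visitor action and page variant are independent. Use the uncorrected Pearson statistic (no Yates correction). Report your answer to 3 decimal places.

5.103

Row totals: 51, 44. Column totals: 36, 59. Grand total N = 95.
Expected counts (row total × column total / N):
  Clicked, Variant A: 51×36/95 = 19.3263
  Clicked, Variant B: 51×59/95 = 31.6737
  Ignored, Variant A: 44×36/95 = 16.6737
  Ignored, Variant B: 44×59/95 = 27.3263
Contributions (O − E)²/E:
  (14 − 19.3263)²/19.3263 = 1.4679
  (37 − 31.6737)²/31.6737 = 0.8957
  (22 − 16.6737)²/16.6737 = 1.7015
  (22 − 27.3263)²/27.3263 = 1.0382
χ² = 1.4679 + 0.8957 + 1.7015 + 1.0382 = 5.103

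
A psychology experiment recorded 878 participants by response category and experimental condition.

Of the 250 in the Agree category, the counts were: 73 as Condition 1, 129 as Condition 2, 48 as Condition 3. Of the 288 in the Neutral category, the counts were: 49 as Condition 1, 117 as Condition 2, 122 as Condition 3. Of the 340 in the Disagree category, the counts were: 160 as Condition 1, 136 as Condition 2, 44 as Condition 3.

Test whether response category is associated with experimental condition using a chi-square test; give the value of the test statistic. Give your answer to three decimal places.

Row totals: 250, 288, 340. Column totals: 282, 382, 214. Grand total N = 878.
Expected counts (row total × column total / N):
  Agree, Condition 1: 250×282/878 = 80.2961
  Agree, Condition 2: 250×382/878 = 108.7699
  Agree, Condition 3: 250×214/878 = 60.9339
  Neutral, Condition 1: 288×282/878 = 92.5011
  Neutral, Condition 2: 288×382/878 = 125.3030
  Neutral, Condition 3: 288×214/878 = 70.1959
  Disagree, Condition 1: 340×282/878 = 109.2027
  Disagree, Condition 2: 340×382/878 = 147.9271
  Disagree, Condition 3: 340×214/878 = 82.8702
Contributions (O − E)²/E:
  (73 − 80.2961)²/80.2961 = 0.6630
  (129 − 108.7699)²/108.7699 = 3.7626
  (48 − 60.9339)²/60.9339 = 2.7454
  (49 − 92.5011)²/92.5011 = 20.4575
  (117 − 125.3030)²/125.3030 = 0.5502
  (122 − 70.1959)²/70.1959 = 38.2311
  (160 − 109.2027)²/109.2027 = 23.6291
  (136 − 147.9271)²/147.9271 = 0.9617
  (44 − 82.8702)²/82.8702 = 18.2320
χ² = 0.6630 + 3.7626 + 2.7454 + 20.4575 + 0.5502 + 38.2311 + 23.6291 + 0.9617 + 18.2320 = 109.233

109.233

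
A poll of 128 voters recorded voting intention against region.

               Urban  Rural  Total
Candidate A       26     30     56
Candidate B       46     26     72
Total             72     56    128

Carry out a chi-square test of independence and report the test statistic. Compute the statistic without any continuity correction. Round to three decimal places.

3.902

Grand total N = 128.
Expected counts (row total × column total / N):
  Candidate A, Urban: 56×72/128 = 31.5000
  Candidate A, Rural: 56×56/128 = 24.5000
  Candidate B, Urban: 72×72/128 = 40.5000
  Candidate B, Rural: 72×56/128 = 31.5000
Contributions (O − E)²/E:
  (26 − 31.5000)²/31.5000 = 0.9603
  (30 − 24.5000)²/24.5000 = 1.2347
  (46 − 40.5000)²/40.5000 = 0.7469
  (26 − 31.5000)²/31.5000 = 0.9603
χ² = 0.9603 + 1.2347 + 0.7469 + 0.9603 = 3.902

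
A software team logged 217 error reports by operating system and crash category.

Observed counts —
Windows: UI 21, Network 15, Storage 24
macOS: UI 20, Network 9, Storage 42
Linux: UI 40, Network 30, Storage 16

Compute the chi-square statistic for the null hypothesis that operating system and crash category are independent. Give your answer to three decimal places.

28.365

Row totals: 60, 71, 86. Column totals: 81, 54, 82. Grand total N = 217.
Expected counts (row total × column total / N):
  Windows, UI: 60×81/217 = 22.3963
  Windows, Network: 60×54/217 = 14.9309
  Windows, Storage: 60×82/217 = 22.6728
  macOS, UI: 71×81/217 = 26.5023
  macOS, Network: 71×54/217 = 17.6682
  macOS, Storage: 71×82/217 = 26.8295
  Linux, UI: 86×81/217 = 32.1014
  Linux, Network: 86×54/217 = 21.4009
  Linux, Storage: 86×82/217 = 32.4977
Contributions (O − E)²/E:
  (21 − 22.3963)²/22.3963 = 0.0871
  (15 − 14.9309)²/14.9309 = 0.0003
  (24 − 22.6728)²/22.6728 = 0.0777
  (20 − 26.5023)²/26.5023 = 1.5953
  (9 − 17.6682)²/17.6682 = 4.2527
  (42 − 26.8295)²/26.8295 = 8.5780
  (40 − 32.1014)²/32.1014 = 1.9435
  (30 − 21.4009)²/21.4009 = 3.4552
  (16 − 32.4977)²/32.4977 = 8.3752
χ² = 0.0871 + 0.0003 + 0.0777 + 1.5953 + 4.2527 + 8.5780 + 1.9435 + 3.4552 + 8.3752 = 28.365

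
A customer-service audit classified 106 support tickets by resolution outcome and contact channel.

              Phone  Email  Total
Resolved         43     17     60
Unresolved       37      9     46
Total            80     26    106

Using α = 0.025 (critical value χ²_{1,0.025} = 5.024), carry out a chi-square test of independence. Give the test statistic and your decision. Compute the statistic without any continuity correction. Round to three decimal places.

Grand total N = 106.
Expected counts (row total × column total / N):
  Resolved, Phone: 60×80/106 = 45.2830
  Resolved, Email: 60×26/106 = 14.7170
  Unresolved, Phone: 46×80/106 = 34.7170
  Unresolved, Email: 46×26/106 = 11.2830
Contributions (O − E)²/E:
  (43 − 45.2830)²/45.2830 = 0.1151
  (17 − 14.7170)²/14.7170 = 0.3542
  (37 − 34.7170)²/34.7170 = 0.1501
  (9 − 11.2830)²/11.2830 = 0.4619
χ² = 0.1151 + 0.3542 + 0.1501 + 0.4619 = 1.081
df = (2−1)(2−1) = 1. Since 1.081 < 5.024, fail to reject the null hypothesis of independence at α = 0.025.

1.081; fail to reject H₀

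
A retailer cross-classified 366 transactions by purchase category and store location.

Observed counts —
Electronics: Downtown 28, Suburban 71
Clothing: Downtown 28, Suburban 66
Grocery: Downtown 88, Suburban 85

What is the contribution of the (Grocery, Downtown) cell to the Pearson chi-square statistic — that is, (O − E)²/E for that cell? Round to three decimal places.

5.838

Row total (Grocery) = 173; column total (Downtown) = 144; N = 366.
Expected count E = 173 × 144 / 366 = 68.0656.
Contribution = (O − E)²/E = (88 − 68.0656)² / 68.0656 = 5.838.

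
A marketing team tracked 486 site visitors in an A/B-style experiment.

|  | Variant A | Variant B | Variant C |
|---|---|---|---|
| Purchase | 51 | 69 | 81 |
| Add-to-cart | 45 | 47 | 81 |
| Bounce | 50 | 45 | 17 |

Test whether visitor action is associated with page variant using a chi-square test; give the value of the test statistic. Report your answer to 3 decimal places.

Row totals: 201, 173, 112. Column totals: 146, 161, 179. Grand total N = 486.
Expected counts (row total × column total / N):
  Purchase, Variant A: 201×146/486 = 60.3827
  Purchase, Variant B: 201×161/486 = 66.5864
  Purchase, Variant C: 201×179/486 = 74.0309
  Add-to-cart, Variant A: 173×146/486 = 51.9712
  Add-to-cart, Variant B: 173×161/486 = 57.3107
  Add-to-cart, Variant C: 173×179/486 = 63.7181
  Bounce, Variant A: 112×146/486 = 33.6461
  Bounce, Variant B: 112×161/486 = 37.1029
  Bounce, Variant C: 112×179/486 = 41.2510
Contributions (O − E)²/E:
  (51 − 60.3827)²/60.3827 = 1.4580
  (69 − 66.5864)²/66.5864 = 0.0875
  (81 − 74.0309)²/74.0309 = 0.6561
  (45 − 51.9712)²/51.9712 = 0.9351
  (47 − 57.3107)²/57.3107 = 1.8550
  (81 − 63.7181)²/63.7181 = 4.6873
  (50 − 33.6461)²/33.6461 = 7.9489
  (45 − 37.1029)²/37.1029 = 1.6808
  (17 − 41.2510)²/41.2510 = 14.2569
χ² = 1.4580 + 0.0875 + 0.6561 + 0.9351 + 1.8550 + 4.6873 + 7.9489 + 1.6808 + 14.2569 = 33.566

33.566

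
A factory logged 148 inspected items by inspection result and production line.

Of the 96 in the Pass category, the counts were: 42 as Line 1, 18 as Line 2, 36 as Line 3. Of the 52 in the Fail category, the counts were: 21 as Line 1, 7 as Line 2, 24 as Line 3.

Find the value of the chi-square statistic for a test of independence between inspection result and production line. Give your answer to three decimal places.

Row totals: 96, 52. Column totals: 63, 25, 60. Grand total N = 148.
Expected counts (row total × column total / N):
  Pass, Line 1: 96×63/148 = 40.8649
  Pass, Line 2: 96×25/148 = 16.2162
  Pass, Line 3: 96×60/148 = 38.9189
  Fail, Line 1: 52×63/148 = 22.1351
  Fail, Line 2: 52×25/148 = 8.7838
  Fail, Line 3: 52×60/148 = 21.0811
Contributions (O − E)²/E:
  (42 − 40.8649)²/40.8649 = 0.0315
  (18 − 16.2162)²/16.2162 = 0.1962
  (36 − 38.9189)²/38.9189 = 0.2189
  (21 − 22.1351)²/22.1351 = 0.0582
  (7 − 8.7838)²/8.7838 = 0.3623
  (24 − 21.0811)²/21.0811 = 0.4042
χ² = 0.0315 + 0.1962 + 0.2189 + 0.0582 + 0.3623 + 0.4042 = 1.271

1.271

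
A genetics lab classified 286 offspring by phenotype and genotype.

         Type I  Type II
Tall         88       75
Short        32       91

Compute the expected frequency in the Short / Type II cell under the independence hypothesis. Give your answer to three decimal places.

71.392

Row total (Short) = 123; column total (Type II) = 166; grand total N = 286.
Expected count = (row total × column total) / N = 123 × 166 / 286 = 71.392.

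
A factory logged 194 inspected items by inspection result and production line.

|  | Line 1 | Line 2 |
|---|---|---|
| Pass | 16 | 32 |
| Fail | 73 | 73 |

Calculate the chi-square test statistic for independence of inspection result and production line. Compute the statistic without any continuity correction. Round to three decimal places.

Row totals: 48, 146. Column totals: 89, 105. Grand total N = 194.
Expected counts (row total × column total / N):
  Pass, Line 1: 48×89/194 = 22.0206
  Pass, Line 2: 48×105/194 = 25.9794
  Fail, Line 1: 146×89/194 = 66.9794
  Fail, Line 2: 146×105/194 = 79.0206
Contributions (O − E)²/E:
  (16 − 22.0206)²/22.0206 = 1.6461
  (32 − 25.9794)²/25.9794 = 1.3952
  (73 − 66.9794)²/66.9794 = 0.5412
  (73 − 79.0206)²/79.0206 = 0.4587
χ² = 1.6461 + 1.3952 + 0.5412 + 0.4587 = 4.041

4.041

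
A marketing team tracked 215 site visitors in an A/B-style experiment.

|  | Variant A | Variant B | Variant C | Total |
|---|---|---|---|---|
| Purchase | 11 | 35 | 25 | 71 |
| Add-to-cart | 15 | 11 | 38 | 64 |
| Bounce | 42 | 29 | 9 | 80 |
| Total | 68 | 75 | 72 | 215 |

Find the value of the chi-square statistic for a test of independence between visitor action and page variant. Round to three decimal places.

52.920

Grand total N = 215.
Expected counts (row total × column total / N):
  Purchase, Variant A: 71×68/215 = 22.4558
  Purchase, Variant B: 71×75/215 = 24.7674
  Purchase, Variant C: 71×72/215 = 23.7767
  Add-to-cart, Variant A: 64×68/215 = 20.2419
  Add-to-cart, Variant B: 64×75/215 = 22.3256
  Add-to-cart, Variant C: 64×72/215 = 21.4326
  Bounce, Variant A: 80×68/215 = 25.3023
  Bounce, Variant B: 80×75/215 = 27.9070
  Bounce, Variant C: 80×72/215 = 26.7907
Contributions (O − E)²/E:
  (11 − 22.4558)²/22.4558 = 5.8442
  (35 − 24.7674)²/24.7674 = 4.2276
  (25 − 23.7767)²/23.7767 = 0.0629
  (15 − 20.2419)²/20.2419 = 1.3575
  (11 − 22.3256)²/22.3256 = 5.7454
  (38 − 21.4326)²/21.4326 = 12.8066
  (42 − 25.3023)²/25.3023 = 11.0193
  (29 − 27.9070)²/27.9070 = 0.0428
  (9 − 26.7907)²/26.7907 = 11.8141
χ² = 5.8442 + 4.2276 + 0.0629 + 1.3575 + 5.7454 + 12.8066 + 11.0193 + 0.0428 + 11.8141 = 52.920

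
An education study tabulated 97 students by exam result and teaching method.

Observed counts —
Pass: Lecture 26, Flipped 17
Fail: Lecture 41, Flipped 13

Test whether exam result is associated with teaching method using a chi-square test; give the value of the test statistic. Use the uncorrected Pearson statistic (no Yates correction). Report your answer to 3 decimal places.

Row totals: 43, 54. Column totals: 67, 30. Grand total N = 97.
Expected counts (row total × column total / N):
  Pass, Lecture: 43×67/97 = 29.7010
  Pass, Flipped: 43×30/97 = 13.2990
  Fail, Lecture: 54×67/97 = 37.2990
  Fail, Flipped: 54×30/97 = 16.7010
Contributions (O − E)²/E:
  (26 − 29.7010)²/29.7010 = 0.4612
  (17 − 13.2990)²/13.2990 = 1.0300
  (41 − 37.2990)²/37.2990 = 0.3672
  (13 − 16.7010)²/16.7010 = 0.8202
χ² = 0.4612 + 1.0300 + 0.3672 + 0.8202 = 2.679

2.679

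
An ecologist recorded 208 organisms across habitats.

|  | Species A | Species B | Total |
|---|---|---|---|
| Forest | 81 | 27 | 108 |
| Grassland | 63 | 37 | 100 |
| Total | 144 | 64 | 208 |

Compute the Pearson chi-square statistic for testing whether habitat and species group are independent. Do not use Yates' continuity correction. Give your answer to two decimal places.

3.51

Grand total N = 208.
Expected counts (row total × column total / N):
  Forest, Species A: 108×144/208 = 74.769
  Forest, Species B: 108×64/208 = 33.231
  Grassland, Species A: 100×144/208 = 69.231
  Grassland, Species B: 100×64/208 = 30.769
Contributions (O − E)²/E:
  (81 − 74.769)²/74.769 = 0.5193
  (27 − 33.231)²/33.231 = 1.1683
  (63 − 69.231)²/69.231 = 0.5608
  (37 − 30.769)²/30.769 = 1.2618
χ² = 0.5193 + 1.1683 + 0.5608 + 1.2618 = 3.51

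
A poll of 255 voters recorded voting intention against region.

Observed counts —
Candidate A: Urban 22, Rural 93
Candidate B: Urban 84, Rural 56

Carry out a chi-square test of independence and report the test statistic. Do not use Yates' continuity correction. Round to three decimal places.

Row totals: 115, 140. Column totals: 106, 149. Grand total N = 255.
Expected counts (row total × column total / N):
  Candidate A, Urban: 115×106/255 = 47.8039
  Candidate A, Rural: 115×149/255 = 67.1961
  Candidate B, Urban: 140×106/255 = 58.1961
  Candidate B, Rural: 140×149/255 = 81.8039
Contributions (O − E)²/E:
  (22 − 47.8039)²/47.8039 = 13.9286
  (93 − 67.1961)²/67.1961 = 9.9089
  (84 − 58.1961)²/58.1961 = 11.4413
  (56 − 81.8039)²/81.8039 = 8.1395
χ² = 13.9286 + 9.9089 + 11.4413 + 8.1395 = 43.418

43.418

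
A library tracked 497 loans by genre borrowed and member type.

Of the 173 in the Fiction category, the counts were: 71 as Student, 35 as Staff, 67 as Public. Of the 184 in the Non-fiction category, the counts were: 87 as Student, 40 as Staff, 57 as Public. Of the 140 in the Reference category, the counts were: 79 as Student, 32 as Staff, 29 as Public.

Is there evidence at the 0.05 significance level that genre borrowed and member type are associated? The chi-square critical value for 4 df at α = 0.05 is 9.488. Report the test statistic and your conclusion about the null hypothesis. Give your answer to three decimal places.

12.267; reject H₀

Row totals: 173, 184, 140. Column totals: 237, 107, 153. Grand total N = 497.
Expected counts (row total × column total / N):
  Fiction, Student: 173×237/497 = 82.4970
  Fiction, Staff: 173×107/497 = 37.2455
  Fiction, Public: 173×153/497 = 53.2575
  Non-fiction, Student: 184×237/497 = 87.7425
  Non-fiction, Staff: 184×107/497 = 39.6137
  Non-fiction, Public: 184×153/497 = 56.6439
  Reference, Student: 140×237/497 = 66.7606
  Reference, Staff: 140×107/497 = 30.1408
  Reference, Public: 140×153/497 = 43.0986
Contributions (O − E)²/E:
  (71 − 82.4970)²/82.4970 = 1.6023
  (35 − 37.2455)²/37.2455 = 0.1354
  (67 − 53.2575)²/53.2575 = 3.5461
  (87 − 87.7425)²/87.7425 = 0.0063
  (40 − 39.6137)²/39.6137 = 0.0038
  (57 − 56.6439)²/56.6439 = 0.0022
  (79 − 66.7606)²/66.7606 = 2.2439
  (32 − 30.1408)²/30.1408 = 0.1147
  (29 − 43.0986)²/43.0986 = 4.6120
χ² = 1.6023 + 0.1354 + 3.5461 + 0.0063 + 0.0038 + 0.0022 + 2.2439 + 0.1147 + 4.6120 = 12.267
df = (3−1)(3−1) = 4. Since 12.267 > 9.488, reject the null hypothesis of independence at α = 0.05.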